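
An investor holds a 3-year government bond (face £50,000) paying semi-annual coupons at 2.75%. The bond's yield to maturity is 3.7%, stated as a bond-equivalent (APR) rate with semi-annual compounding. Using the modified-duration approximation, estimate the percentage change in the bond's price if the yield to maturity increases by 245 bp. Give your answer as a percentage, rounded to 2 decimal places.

Periodic yield y = 0.0185. Modified duration first:
  t   CF        PV=CF/(1+0.0185)^t    t·PV
  1       687.50       675.0123       675.0123
  2       687.50       662.7514     1,325.5027
  3       687.50       650.7132     1,952.1395
  4       687.50       638.8936     2,555.5746
  5       687.50       627.2888     3,136.4440
  6    50,687.50    45,408.2402   272,449.4415
  Σ                 48,662.8995   282,094.1146
P = 48,662.8995; D_Mac = 5.79690 half-year periods = 2.89845 yrs; D_mod = 2.89845/(1+0.0185) = 2.84580 yrs.
ΔP/P ≈ -D_mod · Δy = -2.84580 × (+0.0245) = -0.069722 = -6.9722%.

-6.97%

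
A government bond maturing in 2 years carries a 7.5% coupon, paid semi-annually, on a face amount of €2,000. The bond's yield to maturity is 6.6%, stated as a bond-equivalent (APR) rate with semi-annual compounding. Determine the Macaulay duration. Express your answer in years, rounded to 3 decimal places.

Periodic yield y = 0.033. Discount each cash flow and weight by its period:
  t   CF        PV=CF/(1+0.033)^t    t·PV
  1        75.00        72.6041        72.6041
  2        75.00        70.2847       140.5693
  3        75.00        68.0394       204.1181
  4     2,075.00     1,822.2872     7,289.1486
  Σ                  2,033.2153     7,706.4402
Price P = Σ PV = 2,033.2153.
Macaulay duration = Σ(t·PV) / P = 7,706.4402 / 2,033.2153 = 3.79027 half-year periods.
In years: 3.79027 / 2 = 1.89514 years.

1.895 years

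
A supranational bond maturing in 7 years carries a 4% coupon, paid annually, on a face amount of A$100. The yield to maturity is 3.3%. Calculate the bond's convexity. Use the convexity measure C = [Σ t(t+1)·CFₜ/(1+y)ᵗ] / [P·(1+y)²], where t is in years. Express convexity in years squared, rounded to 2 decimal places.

With y = 0.033:
  t   CF        PV=CF/(1+0.033)^t    t·PV        t(t+1)·PV
  1         4.00         3.8722         3.8722           7.7444
  2         4.00         3.7485         7.4970          22.4911
  3         4.00         3.6288        10.8863          43.5452
  4         4.00         3.5128        14.0514          70.2569
  5         4.00         3.4006        17.0031         102.0187
  6         4.00         3.2920        19.7519         138.2634
  7       104.00        82.8574       580.0015       4,640.0121
  Σ                    104.3123       653.0635       5,024.3318
P = 104.3123.
Convexity = Σ t(t+1)·PV / [P·(1+y)²] = 5,024.3318 / (104.3123 × 1.067089) = 45.13798.

45.14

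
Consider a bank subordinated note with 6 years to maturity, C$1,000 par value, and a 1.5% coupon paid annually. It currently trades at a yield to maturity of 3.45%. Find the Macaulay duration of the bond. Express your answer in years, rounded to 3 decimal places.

5.768 years

Periodic yield y = 0.0345. Discount each cash flow and weight by its year:
  t   CF        PV=CF/(1+0.0345)^t    t·PV
  1        15.00        14.4998        14.4998
  2        15.00        14.0162        28.0324
  3        15.00        13.5488        40.6463
  4        15.00        13.0969        52.3877
  5        15.00        12.6601        63.3007
  6     1,015.00       828.1005     4,968.6033
  Σ                    895.9223     5,167.4702
Price P = Σ PV = 895.9223.
Macaulay duration = Σ(t·PV) / P = 5,167.4702 / 895.9223 = 5.76777 years.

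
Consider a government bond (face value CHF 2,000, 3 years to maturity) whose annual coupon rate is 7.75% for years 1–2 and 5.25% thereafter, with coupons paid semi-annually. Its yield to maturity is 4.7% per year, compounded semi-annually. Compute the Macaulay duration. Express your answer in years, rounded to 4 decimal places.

2.7460 years

Periodic yield y = 0.0235. Discount each cash flow and weight by its period:
  t   CF        PV=CF/(1+0.0235)^t    t·PV
  1        77.50        75.7206        75.7206
  2        77.50        73.9820       147.9640
  3        77.50        72.2833       216.8500
  4        77.50        70.6237       282.4947
  5        52.50        46.7434       233.7169
  6     2,052.50     1,785.4845    10,712.9070
  Σ                  2,124.8374    11,669.6531
Price P = Σ PV = 2,124.8374.
Macaulay duration = Σ(t·PV) / P = 11,669.6531 / 2,124.8374 = 5.49202 half-year periods.
In years: 5.49202 / 2 = 2.74601 years.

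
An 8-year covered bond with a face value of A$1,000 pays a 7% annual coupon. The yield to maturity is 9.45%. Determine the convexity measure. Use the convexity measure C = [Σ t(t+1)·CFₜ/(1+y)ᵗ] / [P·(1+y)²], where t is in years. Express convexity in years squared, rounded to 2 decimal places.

42.99

With y = 0.0945:
  t   CF        PV=CF/(1+0.0945)^t    t·PV        t(t+1)·PV
  1        70.00        63.9561        63.9561         127.9123
  2        70.00        58.4341       116.8682         350.6047
  3        70.00        53.3889       160.1666         640.6665
  4        70.00        48.7792       195.1169         975.5847
  5        70.00        44.5676       222.8380       1,337.0279
  6        70.00        40.7196       244.3176       1,710.2230
  7        70.00        37.2038       260.4268       2,083.4146
  8     1,070.00       519.5863     4,156.6900      37,410.2101
  Σ                    866.6356     5,420.3803      44,635.6437
P = 866.6356.
Convexity = Σ t(t+1)·PV / [P·(1+y)²] = 44,635.6437 / (866.6356 × 1.197930) = 42.99458.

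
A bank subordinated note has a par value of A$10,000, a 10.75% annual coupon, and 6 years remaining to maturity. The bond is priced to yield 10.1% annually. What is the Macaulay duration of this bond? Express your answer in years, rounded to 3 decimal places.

Periodic yield y = 0.101. Discount each cash flow and weight by its year:
  t   CF        PV=CF/(1+0.101)^t    t·PV
  1     1,075.00       976.3851       976.3851
  2     1,075.00       886.8166     1,773.6333
  3     1,075.00       805.4647     2,416.3941
  4     1,075.00       731.5756     2,926.3022
  5     1,075.00       664.4646     3,322.3232
  6    11,075.00     6,217.5577    37,305.3459
  Σ                 10,282.2643    48,720.3838
Price P = Σ PV = 10,282.2643.
Macaulay duration = Σ(t·PV) / P = 48,720.3838 / 10,282.2643 = 4.73829 years.

4.738 years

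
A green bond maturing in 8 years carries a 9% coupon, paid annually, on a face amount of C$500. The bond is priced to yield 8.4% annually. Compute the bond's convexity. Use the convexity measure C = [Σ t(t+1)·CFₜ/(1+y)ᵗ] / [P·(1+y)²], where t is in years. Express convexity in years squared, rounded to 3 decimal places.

With y = 0.084:
  t   CF        PV=CF/(1+0.084)^t    t·PV        t(t+1)·PV
  1        45.00        41.5129        41.5129          83.0258
  2        45.00        38.2960        76.5921         229.7763
  3        45.00        35.3285       105.9854         423.9415
  4        45.00        32.5908       130.3633         651.8165
  5        45.00        30.0653       150.3267         901.9602
  6        45.00        27.7356       166.4133       1,164.8932
  7        45.00        25.5863       179.1041       1,432.8330
  8       545.00       285.8658     2,286.9266      20,582.3397
  Σ                    516.9813     3,137.2244      25,470.5861
P = 516.9813.
Convexity = Σ t(t+1)·PV / [P·(1+y)²] = 25,470.5861 / (516.9813 × 1.175056) = 41.92814.

41.928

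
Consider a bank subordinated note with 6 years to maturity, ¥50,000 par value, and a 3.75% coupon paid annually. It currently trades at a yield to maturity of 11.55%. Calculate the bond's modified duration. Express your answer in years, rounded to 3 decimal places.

Periodic yield y = 0.1155. First find Macaulay duration:
  t   CF        PV=CF/(1+0.1155)^t    t·PV
  1     1,875.00     1,680.8606     1,680.8606
  2     1,875.00     1,506.8226     3,013.6452
  3     1,875.00     1,350.8047     4,052.4140
  4     1,875.00     1,210.9410     4,843.7639
  5     1,875.00     1,085.5589     5,427.7946
  6    51,875.00    26,924.0670   161,544.4018
  Σ                 33,759.0547   180,562.8800
P = 33,759.0547; Macaulay duration = 180,562.8800 / 33,759.0547 = 5.34858 years.
Modified duration = D_Mac / (1 + y) = 5.34858 / 1.1155 = 4.79478 years.

4.795 years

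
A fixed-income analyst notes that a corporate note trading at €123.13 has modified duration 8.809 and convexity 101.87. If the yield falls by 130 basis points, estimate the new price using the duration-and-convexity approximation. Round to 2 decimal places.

€138.29

Duration effect: -D_mod·Δy = -8.809 × (-0.013) = +0.114517
Convexity effect: ½·C·(Δy)² = 0.5 × 101.87 × (-0.013)² = +0.008608015
ΔP/P ≈ +0.114517 + 0.008608015 = +0.123125015
New price ≈ 123.13 × (1 + 0.123125015) = 138.29038309695.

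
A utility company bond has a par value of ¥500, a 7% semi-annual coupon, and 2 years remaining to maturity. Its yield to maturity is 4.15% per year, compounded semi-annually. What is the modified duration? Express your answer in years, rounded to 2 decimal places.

Periodic yield y = 0.02075. First find Macaulay duration:
  t   CF        PV=CF/(1+0.02075)^t    t·PV
  1        17.50        17.1443        17.1443
  2        17.50        16.7957        33.5915
  3        17.50        16.4543        49.3630
  4       517.50       476.6864     1,906.7458
  Σ                    527.0808     2,006.8445
P = 527.0808; Macaulay duration = 2,006.8445 / 527.0808 = 3.80747 half-year periods = 1.90374 years.
Modified duration = D_Mac / (1 + y) = 1.90374 / 1.02075 = 1.86504 years.

1.87 years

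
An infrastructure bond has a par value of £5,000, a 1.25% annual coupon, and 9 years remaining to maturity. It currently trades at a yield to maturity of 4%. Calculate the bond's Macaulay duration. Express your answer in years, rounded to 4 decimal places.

8.5022 years

Periodic yield y = 0.04. Discount each cash flow and weight by its year:
  t   CF        PV=CF/(1+0.04)^t    t·PV
  1        62.50        60.0962        60.0962
  2        62.50        57.7848       115.5695
  3        62.50        55.5623       166.6868
  4        62.50        53.4253       213.7010
  5        62.50        51.3704       256.8522
  6        62.50        49.3947       296.3679
  7        62.50        47.4949       332.4640
  8        62.50        45.6681       365.3451
  9     5,062.50     3,556.8453    32,011.6081
  Σ                  3,977.6419    33,818.6910
Price P = Σ PV = 3,977.6419.
Macaulay duration = Σ(t·PV) / P = 33,818.6910 / 3,977.6419 = 8.50220 years.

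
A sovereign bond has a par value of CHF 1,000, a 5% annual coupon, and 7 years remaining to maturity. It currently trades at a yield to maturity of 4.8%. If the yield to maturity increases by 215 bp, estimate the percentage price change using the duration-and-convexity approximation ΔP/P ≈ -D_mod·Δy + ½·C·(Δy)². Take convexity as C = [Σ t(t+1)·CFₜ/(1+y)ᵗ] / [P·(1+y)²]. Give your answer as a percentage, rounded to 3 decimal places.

-11.503%

With y = 0.048:
  t   CF        PV=CF/(1+0.048)^t    t·PV        t(t+1)·PV
  1        50.00        47.7099        47.7099          95.4198
  2        50.00        45.5247        91.0495         273.1484
  3        50.00        43.4396       130.3189         521.2756
  4        50.00        41.4500       165.8001         829.0006
  5        50.00        39.5516       197.7578       1,186.5467
  6        50.00        37.7400       226.4402       1,585.0815
  7     1,050.00       756.2412     5,293.6882      42,349.5059
  Σ                  1,011.6571     6,152.7647      46,839.9786
P = 1,011.6571; D_Mac = 6.08187 yrs; D_mod = 5.80331 yrs; C = 42.15614.
Duration effect: -5.80331 × (+0.0215) = -0.124771
Convexity effect: 0.5 × 42.15614 × (0.0215)² = +0.0097433
ΔP/P ≈ -0.124771 + 0.0097433 = -0.115028 = -11.5028%.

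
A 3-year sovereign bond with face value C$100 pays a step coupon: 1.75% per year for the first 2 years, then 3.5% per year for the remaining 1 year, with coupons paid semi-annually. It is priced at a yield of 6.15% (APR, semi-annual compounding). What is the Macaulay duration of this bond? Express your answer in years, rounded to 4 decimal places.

2.9275 years

Periodic yield y = 0.03075. Discount each cash flow and weight by its period:
  t   CF        PV=CF/(1+0.03075)^t    t·PV
  1        0.875         0.8489         0.8489
  2        0.875         0.8236         1.6471
  3        0.875         0.7990         2.3970
  4        0.875         0.7752         3.1007
  5        1.750         1.5041         7.5204
  6      101.750        84.8427       509.0561
  Σ                     89.5934       524.5702
Price P = Σ PV = 89.5934.
Macaulay duration = Σ(t·PV) / P = 524.5702 / 89.5934 = 5.85501 half-year periods.
In years: 5.85501 / 2 = 2.92750 years.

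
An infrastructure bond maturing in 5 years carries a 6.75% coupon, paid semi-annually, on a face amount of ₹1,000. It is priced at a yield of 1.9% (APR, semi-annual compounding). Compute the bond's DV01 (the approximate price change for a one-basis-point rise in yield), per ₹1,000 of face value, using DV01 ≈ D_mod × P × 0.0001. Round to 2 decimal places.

₹0.54

Periodic yield y = 0.0095.
  t   CF        PV=CF/(1+0.0095)^t    t·PV
  1        33.75        33.4324        33.4324
  2        33.75        33.1178        66.2355
  3        33.75        32.8061        98.4183
  4        33.75        32.4974       129.9896
  5        33.75        32.1916       160.9579
  6        33.75        31.8886       191.3318
  7        33.75        31.5885       221.1198
  8        33.75        31.2913       250.3302
  9        33.75        30.9968       278.9712
  10    1,033.75       940.4859     9,404.8590
  Σ                  1,230.2964    10,835.6456
P = 1,230.2964; D_Mac = 8.80735 half-year periods = 4.40367 yrs; D_mod = 4.36223 yrs.
DV01 ≈ 4.36223 × 1,230.2964 × 0.0001 = 0.536684.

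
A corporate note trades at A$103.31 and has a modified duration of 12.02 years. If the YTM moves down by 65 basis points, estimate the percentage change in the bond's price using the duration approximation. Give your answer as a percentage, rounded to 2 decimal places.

+7.81%

Duration approximation: ΔP/P ≈ -D_mod · Δy = -12.02 × (-0.0065) = +0.078130.
As a percentage: +7.8130%.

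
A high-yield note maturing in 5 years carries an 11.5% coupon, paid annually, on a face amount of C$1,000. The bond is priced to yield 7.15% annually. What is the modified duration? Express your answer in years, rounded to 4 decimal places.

Periodic yield y = 0.0715. First find Macaulay duration:
  t   CF        PV=CF/(1+0.0715)^t    t·PV
  1       115.00       107.3262       107.3262
  2       115.00       100.1644       200.3288
  3       115.00        93.4806       280.4417
  4       115.00        87.2427       348.9708
  5     1,115.00       789.4307     3,947.1533
  Σ                  1,177.6445     4,884.2208
P = 1,177.6445; Macaulay duration = 4,884.2208 / 1,177.6445 = 4.14745 years.
Modified duration = D_Mac / (1 + y) = 4.14745 / 1.0715 = 3.87069 years.

3.8707 years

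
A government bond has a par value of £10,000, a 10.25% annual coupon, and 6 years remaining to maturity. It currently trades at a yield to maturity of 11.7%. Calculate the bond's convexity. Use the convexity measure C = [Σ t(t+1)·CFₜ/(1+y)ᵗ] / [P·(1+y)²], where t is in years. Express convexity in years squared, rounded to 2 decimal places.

With y = 0.117:
  t   CF        PV=CF/(1+0.117)^t    t·PV        t(t+1)·PV
  1     1,025.00       917.6365       917.6365       1,835.2731
  2     1,025.00       821.5188     1,643.0376       4,929.1129
  3     1,025.00       735.4690     2,206.4069       8,825.6275
  4     1,025.00       658.4324     2,633.7295      13,168.6474
  5     1,025.00       589.4650     2,947.3248      17,683.9490
  6    11,025.00     5,676.2244    34,057.3467     238,401.4266
  Σ                  9,398.7461    44,405.4820     284,844.0364
P = 9,398.7461.
Convexity = Σ t(t+1)·PV / [P·(1+y)²] = 284,844.0364 / (9,398.7461 × 1.247689) = 24.29019.

24.29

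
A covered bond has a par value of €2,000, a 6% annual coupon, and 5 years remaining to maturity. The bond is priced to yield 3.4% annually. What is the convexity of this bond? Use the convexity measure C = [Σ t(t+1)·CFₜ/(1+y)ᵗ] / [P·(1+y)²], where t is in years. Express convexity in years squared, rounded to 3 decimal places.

With y = 0.034:
  t   CF        PV=CF/(1+0.034)^t    t·PV        t(t+1)·PV
  1       120.00       116.0542       116.0542         232.1083
  2       120.00       112.2381       224.4761         673.4284
  3       120.00       108.5475       325.6424       1,302.5694
  4       120.00       104.9782       419.9128       2,099.5639
  5     2,120.00     1,793.6313     8,968.1564      53,808.9381
  Σ                  2,235.4491    10,054.2418      58,116.6081
P = 2,235.4491.
Convexity = Σ t(t+1)·PV / [P·(1+y)²] = 58,116.6081 / (2,235.4491 × 1.069156) = 24.31613.

24.316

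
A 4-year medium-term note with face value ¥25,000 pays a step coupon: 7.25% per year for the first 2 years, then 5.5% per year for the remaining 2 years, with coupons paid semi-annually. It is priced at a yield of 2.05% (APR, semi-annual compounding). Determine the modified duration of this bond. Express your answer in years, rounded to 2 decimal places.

3.56 years

Periodic yield y = 0.01025. First find Macaulay duration:
  t   CF        PV=CF/(1+0.01025)^t    t·PV
  1       906.25       897.0552       897.0552
  2       906.25       887.9537     1,775.9073
  3       906.25       878.9445     2,636.8334
  4       906.25       870.0267     3,480.1068
  5       687.50       653.3237     3,266.6185
  6       687.50       646.6951     3,880.1704
  7       687.50       640.1337     4,480.9359
  8    25,687.50    23,675.0533   189,400.4268
  Σ                 29,149.1858   209,818.0543
P = 29,149.1858; Macaulay duration = 209,818.0543 / 29,149.1858 = 7.19808 half-year periods = 3.59904 years.
Modified duration = D_Mac / (1 + y) = 3.59904 / 1.01025 = 3.56252 years.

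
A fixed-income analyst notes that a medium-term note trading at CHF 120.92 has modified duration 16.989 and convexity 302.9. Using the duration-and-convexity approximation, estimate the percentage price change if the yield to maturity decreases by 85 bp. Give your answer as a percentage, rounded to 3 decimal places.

Duration effect: -D_mod·Δy = -16.989 × (-0.0085) = +0.1444065
Convexity effect: ½·C·(Δy)² = 0.5 × 302.9 × (-0.0085)² = +0.0109422625
ΔP/P ≈ +0.1444065 + 0.0109422625 = +0.1553487625
= +15.53487625%.

+15.535%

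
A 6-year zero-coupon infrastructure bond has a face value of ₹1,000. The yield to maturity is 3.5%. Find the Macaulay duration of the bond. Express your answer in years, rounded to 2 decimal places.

A zero-coupon bond has a single cash flow at maturity, so its Macaulay duration equals its maturity: 6 years.

6.00 years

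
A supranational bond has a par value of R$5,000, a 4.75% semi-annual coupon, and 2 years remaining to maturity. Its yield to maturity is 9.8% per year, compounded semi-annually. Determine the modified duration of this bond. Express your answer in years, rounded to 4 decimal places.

1.8376 years

Periodic yield y = 0.049. First find Macaulay duration:
  t   CF        PV=CF/(1+0.049)^t    t·PV
  1       118.75       113.2031       113.2031
  2       118.75       107.9152       215.8304
  3       118.75       102.8744       308.6231
  4     5,118.75     4,227.2893    16,909.1570
  Σ                  4,551.2819    17,546.8136
P = 4,551.2819; Macaulay duration = 17,546.8136 / 4,551.2819 = 3.85536 half-year periods = 1.92768 years.
Modified duration = D_Mac / (1 + y) = 1.92768 / 1.049 = 1.83763 years.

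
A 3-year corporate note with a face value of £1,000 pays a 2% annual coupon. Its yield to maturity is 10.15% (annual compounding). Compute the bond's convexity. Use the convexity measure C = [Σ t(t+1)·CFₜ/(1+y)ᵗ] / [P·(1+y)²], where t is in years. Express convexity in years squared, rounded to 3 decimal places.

9.601

With y = 0.1015:
  t   CF        PV=CF/(1+0.1015)^t    t·PV        t(t+1)·PV
  1        20.00        18.1571        18.1571          36.3141
  2        20.00        16.4839        32.9679          98.9036
  3     1,020.00       763.2146     2,289.6438       9,158.5752
  Σ                    797.8556     2,340.7687       9,293.7929
P = 797.8556.
Convexity = Σ t(t+1)·PV / [P·(1+y)²] = 9,293.7929 / (797.8556 × 1.213302) = 9.60063.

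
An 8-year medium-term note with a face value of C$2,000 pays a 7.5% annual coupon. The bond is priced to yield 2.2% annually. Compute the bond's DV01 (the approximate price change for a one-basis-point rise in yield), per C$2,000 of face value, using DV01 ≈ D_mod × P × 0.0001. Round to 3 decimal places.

Periodic yield y = 0.022.
  t   CF        PV=CF/(1+0.022)^t    t·PV
  1       150.00       146.7710       146.7710
  2       150.00       143.6116       287.2232
  3       150.00       140.5201       421.5604
  4       150.00       137.4952       549.9810
  5       150.00       134.5355       672.6773
  6       150.00       131.6394       789.8364
  7       150.00       128.8057       901.6397
  8     2,150.00     1,806.4722    14,451.7780
  Σ                  2,769.8508    18,221.4670
P = 2,769.8508; D_Mac = 6.57850 yrs; D_mod = 6.43689 yrs.
DV01 ≈ 6.43689 × 2,769.8508 × 0.0001 = 1.782922.

C$1.783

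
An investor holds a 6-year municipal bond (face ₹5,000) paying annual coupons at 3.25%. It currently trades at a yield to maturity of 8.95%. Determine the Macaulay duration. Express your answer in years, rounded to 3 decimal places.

5.460 years

Periodic yield y = 0.0895. Discount each cash flow and weight by its year:
  t   CF        PV=CF/(1+0.0895)^t    t·PV
  1       162.50       149.1510       149.1510
  2       162.50       136.8986       273.7971
  3       162.50       125.6527       376.9580
  4       162.50       115.3306       461.3223
  5       162.50       105.8564       529.2821
  6     5,162.50     3,086.7159    18,520.2953
  Σ                  3,719.6051    20,310.8058
Price P = Σ PV = 3,719.6051.
Macaulay duration = Σ(t·PV) / P = 20,310.8058 / 3,719.6051 = 5.46047 years.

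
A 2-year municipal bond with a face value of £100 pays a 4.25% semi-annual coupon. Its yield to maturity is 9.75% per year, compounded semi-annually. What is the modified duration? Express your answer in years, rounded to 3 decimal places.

Periodic yield y = 0.04875. First find Macaulay duration:
  t   CF        PV=CF/(1+0.04875)^t    t·PV
  1        2.125         2.0262         2.0262
  2        2.125         1.9320         3.8641
  3        2.125         1.8422         5.5267
  4      102.125        84.4198       337.6791
  Σ                     90.2203       349.0961
P = 90.2203; Macaulay duration = 349.0961 / 90.2203 = 3.86938 half-year periods = 1.93469 years.
Modified duration = D_Mac / (1 + y) = 1.93469 / 1.04875 = 1.84476 years.

1.845 years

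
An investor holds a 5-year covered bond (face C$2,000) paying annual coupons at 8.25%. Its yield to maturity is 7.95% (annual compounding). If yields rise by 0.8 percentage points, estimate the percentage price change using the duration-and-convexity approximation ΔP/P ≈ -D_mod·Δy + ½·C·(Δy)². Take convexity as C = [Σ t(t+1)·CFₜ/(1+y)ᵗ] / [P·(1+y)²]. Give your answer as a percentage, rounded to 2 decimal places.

With y = 0.0795:
  t   CF        PV=CF/(1+0.0795)^t    t·PV        t(t+1)·PV
  1       165.00       152.8485       152.8485         305.6971
  2       165.00       141.5920       283.1840         849.5519
  3       165.00       131.1644       393.4932       1,573.9729
  4       165.00       121.5048       486.0191       2,430.0956
  5     2,165.00     1,476.8782     7,384.3908      44,306.3447
  Σ                  2,023.9879     8,699.9356      49,465.6621
P = 2,023.9879; D_Mac = 4.29841 yrs; D_mod = 3.98186 yrs; C = 20.97252.
Duration effect: -3.98186 × (+0.008) = -0.031855
Convexity effect: 0.5 × 20.97252 × (0.008)² = +0.0006711
ΔP/P ≈ -0.031855 + 0.0006711 = -0.031184 = -3.1184%.

-3.12%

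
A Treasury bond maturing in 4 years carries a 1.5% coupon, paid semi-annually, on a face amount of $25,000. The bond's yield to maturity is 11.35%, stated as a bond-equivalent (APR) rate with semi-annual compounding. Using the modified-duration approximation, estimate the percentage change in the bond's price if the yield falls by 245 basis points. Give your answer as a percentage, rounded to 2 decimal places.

+8.97%

Periodic yield y = 0.05675. Modified duration first:
  t   CF        PV=CF/(1+0.05675)^t    t·PV
  1       187.50       177.4308       177.4308
  2       187.50       167.9023       335.8047
  3       187.50       158.8856       476.6568
  4       187.50       150.3531       601.4122
  5       187.50       142.2787       711.3937
  6       187.50       134.6380       807.8282
  7       187.50       127.4076       891.8535
  8    25,187.50    16,195.9718   129,567.7743
  Σ                 17,254.8680   133,570.1540
P = 17,254.8680; D_Mac = 7.74101 half-year periods = 3.87051 yrs; D_mod = 3.87051/(1+0.05675) = 3.66265 yrs.
ΔP/P ≈ -D_mod · Δy = -3.66265 × (-0.0245) = +0.089735 = +8.9735%.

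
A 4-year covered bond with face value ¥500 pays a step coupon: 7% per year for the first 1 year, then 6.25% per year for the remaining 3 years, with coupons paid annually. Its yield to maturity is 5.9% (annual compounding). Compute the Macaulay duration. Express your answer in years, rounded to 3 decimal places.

3.644 years

Periodic yield y = 0.059. Discount each cash flow and weight by its year:
  t   CF        PV=CF/(1+0.059)^t    t·PV
  1        35.00        33.0500        33.0500
  2        31.25        27.8649        55.7299
  3        31.25        26.3125        78.9375
  4       531.25       422.3914     1,689.5657
  Σ                    509.6189     1,857.2832
Price P = Σ PV = 509.6189.
Macaulay duration = Σ(t·PV) / P = 1,857.2832 / 509.6189 = 3.64445 years.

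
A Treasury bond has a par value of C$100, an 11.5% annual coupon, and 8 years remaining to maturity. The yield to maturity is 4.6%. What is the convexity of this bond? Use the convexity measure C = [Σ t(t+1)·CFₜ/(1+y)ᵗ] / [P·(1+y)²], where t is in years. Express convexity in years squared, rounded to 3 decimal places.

44.743

With y = 0.046:
  t   CF        PV=CF/(1+0.046)^t    t·PV        t(t+1)·PV
  1        11.50        10.9943        10.9943          21.9885
  2        11.50        10.5108        21.0215          63.0646
  3        11.50        10.0485        30.1456         120.5824
  4        11.50         9.6066        38.4265         192.1326
  5        11.50         9.1842        45.9208         275.5248
  6        11.50         8.7803        52.6816         368.7712
  7        11.50         8.3941        58.7590         470.0717
  8       111.50        77.8075       622.4599       5,602.1391
  Σ                    145.3263       880.4092       7,114.2750
P = 145.3263.
Convexity = Σ t(t+1)·PV / [P·(1+y)²] = 7,114.2750 / (145.3263 × 1.094116) = 44.74281.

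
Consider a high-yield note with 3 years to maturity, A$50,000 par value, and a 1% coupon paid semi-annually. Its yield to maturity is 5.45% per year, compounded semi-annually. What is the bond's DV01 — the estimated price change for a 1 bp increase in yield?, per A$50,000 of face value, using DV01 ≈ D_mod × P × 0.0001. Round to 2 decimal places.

A$12.65

Periodic yield y = 0.02725.
  t   CF        PV=CF/(1+0.02725)^t    t·PV
  1       250.00       243.3682       243.3682
  2       250.00       236.9124       473.8247
  3       250.00       230.6277       691.8832
  4       250.00       224.5099       898.0394
  5       250.00       218.5543     1,092.7713
  6    50,250.00    42,764.0833   256,584.4996
  Σ                 43,918.0557   259,984.3864
P = 43,918.0557; D_Mac = 5.91976 half-year periods = 2.95988 yrs; D_mod = 2.88136 yrs.
DV01 ≈ 2.88136 × 43,918.0557 × 0.0001 = 12.654387.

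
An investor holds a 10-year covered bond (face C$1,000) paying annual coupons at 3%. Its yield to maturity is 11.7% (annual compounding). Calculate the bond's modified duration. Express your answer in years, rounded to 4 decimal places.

Periodic yield y = 0.117. First find Macaulay duration:
  t   CF        PV=CF/(1+0.117)^t    t·PV
  1        30.00        26.8577        26.8577
  2        30.00        24.0445        48.0889
  3        30.00        21.5259        64.5778
  4        30.00        19.2712        77.0848
  5        30.00        17.2526        86.2632
  6        30.00        15.4455        92.6731
  7        30.00        13.8277        96.7937
  8        30.00        12.3793        99.0344
  9        30.00        11.0826        99.7436
  10    1,030.00       340.6477     3,406.4773
  Σ                    502.3347     4,097.5942
P = 502.3347; Macaulay duration = 4,097.5942 / 502.3347 = 8.15710 years.
Modified duration = D_Mac / (1 + y) = 8.15710 / 1.117 = 7.30269 years.

7.3027 years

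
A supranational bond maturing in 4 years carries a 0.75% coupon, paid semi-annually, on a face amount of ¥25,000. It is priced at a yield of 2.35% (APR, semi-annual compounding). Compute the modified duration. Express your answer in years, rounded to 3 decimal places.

Periodic yield y = 0.01175. First find Macaulay duration:
  t   CF        PV=CF/(1+0.01175)^t    t·PV
  1        93.75        92.6612        92.6612
  2        93.75        91.5851       183.1702
  3        93.75        90.5215       271.5644
  4        93.75        89.4702       357.8808
  5        93.75        88.4311       442.1557
  6        93.75        87.4041       524.4248
  7        93.75        86.3891       604.7235
  8    25,093.75    22,854.9283   182,839.4261
  Σ                 23,481.3906   185,316.0068
P = 23,481.3906; Macaulay duration = 185,316.0068 / 23,481.3906 = 7.89204 half-year periods = 3.94602 years.
Modified duration = D_Mac / (1 + y) = 3.94602 / 1.01175 = 3.90019 years.

3.900 years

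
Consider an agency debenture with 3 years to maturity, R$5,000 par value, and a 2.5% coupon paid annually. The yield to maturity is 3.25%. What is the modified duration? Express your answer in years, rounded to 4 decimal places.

2.8345 years

Periodic yield y = 0.0325. First find Macaulay duration:
  t   CF        PV=CF/(1+0.0325)^t    t·PV
  1       125.00       121.0654       121.0654
  2       125.00       117.2546       234.5092
  3     5,125.00     4,656.1149    13,968.3447
  Σ                  4,894.4349    14,323.9193
P = 4,894.4349; Macaulay duration = 14,323.9193 / 4,894.4349 = 2.92657 years.
Modified duration = D_Mac / (1 + y) = 2.92657 / 1.0325 = 2.83445 years.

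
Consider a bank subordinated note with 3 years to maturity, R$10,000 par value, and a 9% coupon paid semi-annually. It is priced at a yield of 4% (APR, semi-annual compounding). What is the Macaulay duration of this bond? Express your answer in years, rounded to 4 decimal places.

2.7172 years

Periodic yield y = 0.02. Discount each cash flow and weight by its period:
  t   CF        PV=CF/(1+0.02)^t    t·PV
  1       450.00       441.1765       441.1765
  2       450.00       432.5260       865.0519
  3       450.00       424.0451     1,272.1352
  4       450.00       415.7304     1,662.9218
  5       450.00       407.5789     2,037.8943
  6    10,450.00     9,279.3009    55,675.8057
  Σ                 11,400.3577    61,954.9853
Price P = Σ PV = 11,400.3577.
Macaulay duration = Σ(t·PV) / P = 61,954.9853 / 11,400.3577 = 5.43448 half-year periods.
In years: 5.43448 / 2 = 2.71724 years.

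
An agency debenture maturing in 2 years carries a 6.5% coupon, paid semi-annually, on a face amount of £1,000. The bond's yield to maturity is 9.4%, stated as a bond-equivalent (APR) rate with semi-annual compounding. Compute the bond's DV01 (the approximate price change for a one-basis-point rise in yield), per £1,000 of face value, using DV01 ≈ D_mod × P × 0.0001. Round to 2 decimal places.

Periodic yield y = 0.047.
  t   CF        PV=CF/(1+0.047)^t    t·PV
  1        32.50        31.0411        31.0411
  2        32.50        29.6476        59.2953
  3        32.50        28.3167        84.9502
  4     1,032.50       859.2179     3,436.8717
  Σ                    948.2234     3,612.1583
P = 948.2234; D_Mac = 3.80940 half-year periods = 1.90470 yrs; D_mod = 1.81920 yrs.
DV01 ≈ 1.81920 × 948.2234 × 0.0001 = 0.172500.

£0.17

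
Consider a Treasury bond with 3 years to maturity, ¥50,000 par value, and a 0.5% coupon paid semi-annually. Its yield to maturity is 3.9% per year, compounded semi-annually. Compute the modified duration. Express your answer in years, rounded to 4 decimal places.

Periodic yield y = 0.0195. First find Macaulay duration:
  t   CF        PV=CF/(1+0.0195)^t    t·PV
  1       125.00       122.6091       122.6091
  2       125.00       120.2640       240.5279
  3       125.00       117.9637       353.8910
  4       125.00       115.7074       462.8296
  5       125.00       113.4943       567.4713
  6    50,125.00    44,640.7009   267,844.2055
  Σ                 45,230.7393   269,591.5344
P = 45,230.7393; Macaulay duration = 269,591.5344 / 45,230.7393 = 5.96036 half-year periods = 2.98018 years.
Modified duration = D_Mac / (1 + y) = 2.98018 / 1.0195 = 2.92318 years.

2.9232 years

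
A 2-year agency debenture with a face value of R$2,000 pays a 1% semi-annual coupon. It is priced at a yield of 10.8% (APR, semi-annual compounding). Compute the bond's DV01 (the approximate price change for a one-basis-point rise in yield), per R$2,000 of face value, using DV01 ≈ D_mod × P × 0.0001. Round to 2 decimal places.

Periodic yield y = 0.054.
  t   CF        PV=CF/(1+0.054)^t    t·PV
  1        10.00         9.4877         9.4877
  2        10.00         9.0016        18.0032
  3        10.00         8.5404        25.6212
  4     2,010.00     1,628.6719     6,514.6878
  Σ                  1,655.7016     6,567.7998
P = 1,655.7016; D_Mac = 3.96678 half-year periods = 1.98339 yrs; D_mod = 1.88177 yrs.
DV01 ≈ 1.88177 × 1,655.7016 × 0.0001 = 0.311565.

R$0.31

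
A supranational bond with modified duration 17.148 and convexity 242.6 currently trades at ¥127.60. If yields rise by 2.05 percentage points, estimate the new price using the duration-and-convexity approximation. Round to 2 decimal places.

¥89.25

Duration effect: -D_mod·Δy = -17.148 × (+0.0205) = -0.351534
Convexity effect: ½·C·(Δy)² = 0.5 × 242.6 × (0.0205)² = +0.050976325
ΔP/P ≈ -0.351534 + 0.050976325 = -0.300557675
New price ≈ 127.60 × (1 - 0.300557675) = 89.24884067.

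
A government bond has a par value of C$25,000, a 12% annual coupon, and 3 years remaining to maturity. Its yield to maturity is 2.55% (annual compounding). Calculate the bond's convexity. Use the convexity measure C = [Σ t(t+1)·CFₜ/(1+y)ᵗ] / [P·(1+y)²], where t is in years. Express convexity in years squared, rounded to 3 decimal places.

10.021

With y = 0.0255:
  t   CF        PV=CF/(1+0.0255)^t    t·PV        t(t+1)·PV
  1     3,000.00     2,925.4022     2,925.4022       5,850.8045
  2     3,000.00     2,852.6594     5,705.3189      17,115.9566
  3    28,000.00    25,962.7707    77,888.3120     311,553.2480
  Σ                 31,740.8323    86,519.0331     334,520.0091
P = 31,740.8323.
Convexity = Σ t(t+1)·PV / [P·(1+y)²] = 334,520.0091 / (31,740.8323 × 1.051650) = 10.02149.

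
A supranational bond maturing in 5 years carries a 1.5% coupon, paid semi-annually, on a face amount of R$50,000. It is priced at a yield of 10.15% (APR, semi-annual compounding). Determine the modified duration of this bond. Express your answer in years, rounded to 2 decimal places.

Periodic yield y = 0.05075. First find Macaulay duration:
  t   CF        PV=CF/(1+0.05075)^t    t·PV
  1       375.00       356.8879       356.8879
  2       375.00       339.6507       679.3013
  3       375.00       323.2459       969.7378
  4       375.00       307.6335     1,230.5341
  5       375.00       292.7752     1,463.8760
  6       375.00       278.6345     1,671.8069
  7       375.00       265.1768     1,856.2374
  8       375.00       252.3690     2,018.9523
  9       375.00       240.1799     2,161.6192
  10   50,375.00    30,705.8463   307,058.4635
  Σ                 33,362.3998   319,467.4165
P = 33,362.3998; Macaulay duration = 319,467.4165 / 33,362.3998 = 9.57567 half-year periods = 4.78784 years.
Modified duration = D_Mac / (1 + y) = 4.78784 / 1.05075 = 4.55659 years.

4.56 years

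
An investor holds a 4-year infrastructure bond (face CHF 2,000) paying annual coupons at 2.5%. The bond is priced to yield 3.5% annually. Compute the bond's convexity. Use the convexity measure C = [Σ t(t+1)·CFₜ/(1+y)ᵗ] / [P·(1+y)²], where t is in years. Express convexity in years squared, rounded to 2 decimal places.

With y = 0.035:
  t   CF        PV=CF/(1+0.035)^t    t·PV        t(t+1)·PV
  1        50.00        48.3092        48.3092          96.6184
  2        50.00        46.6755        93.3511         280.0532
  3        50.00        45.0971       135.2914         541.1656
  4     2,050.00     1,786.4566     7,145.8263      35,729.1313
  Σ                  1,926.5384     7,422.7779      36,646.9685
P = 1,926.5384.
Convexity = Σ t(t+1)·PV / [P·(1+y)²] = 36,646.9685 / (1,926.5384 × 1.071225) = 17.75741.

17.76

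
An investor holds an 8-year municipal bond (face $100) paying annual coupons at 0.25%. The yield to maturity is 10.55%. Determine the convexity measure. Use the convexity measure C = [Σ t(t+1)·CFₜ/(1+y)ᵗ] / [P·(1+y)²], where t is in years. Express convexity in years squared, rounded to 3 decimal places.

With y = 0.1055:
  t   CF        PV=CF/(1+0.1055)^t    t·PV        t(t+1)·PV
  1         0.25         0.2261         0.2261           0.4523
  2         0.25         0.2046         0.4091           1.2274
  3         0.25         0.1850         0.5551           2.2205
  4         0.25         0.1674         0.6695           3.3476
  5         0.25         0.1514         0.7570           4.5422
  6         0.25         0.1370         0.8217           5.7522
  7         0.25         0.1239         0.8672           6.9377
  8       100.25        44.9381       359.5046       3,235.5410
  Σ                     46.1334       363.8105       3,260.0209
P = 46.1334.
Convexity = Σ t(t+1)·PV / [P·(1+y)²] = 3,260.0209 / (46.1334 × 1.222130) = 57.82119.

57.821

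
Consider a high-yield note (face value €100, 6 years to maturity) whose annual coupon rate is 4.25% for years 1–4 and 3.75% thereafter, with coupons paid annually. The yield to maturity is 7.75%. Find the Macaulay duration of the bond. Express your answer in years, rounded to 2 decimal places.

5.36 years

Periodic yield y = 0.0775. Discount each cash flow and weight by its year:
  t   CF        PV=CF/(1+0.0775)^t    t·PV
  1         4.25         3.9443         3.9443
  2         4.25         3.6606         7.3212
  3         4.25         3.3973        10.1920
  4         4.25         3.1530        12.6119
  5         3.75         2.5819        12.9097
  6       103.75        66.2956       397.7733
  Σ                     83.0327       444.7524
Price P = Σ PV = 83.0327.
Macaulay duration = Σ(t·PV) / P = 444.7524 / 83.0327 = 5.35635 years.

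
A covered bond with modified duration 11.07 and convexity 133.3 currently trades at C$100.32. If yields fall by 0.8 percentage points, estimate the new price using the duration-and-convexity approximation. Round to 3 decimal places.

Duration effect: -D_mod·Δy = -11.07 × (-0.008) = +0.088560
Convexity effect: ½·C·(Δy)² = 0.5 × 133.3 × (-0.008)² = +0.0042656
ΔP/P ≈ +0.088560 + 0.0042656 = +0.0928256
New price ≈ 100.32 × (1 + 0.0928256) = 109.632264192.

C$109.632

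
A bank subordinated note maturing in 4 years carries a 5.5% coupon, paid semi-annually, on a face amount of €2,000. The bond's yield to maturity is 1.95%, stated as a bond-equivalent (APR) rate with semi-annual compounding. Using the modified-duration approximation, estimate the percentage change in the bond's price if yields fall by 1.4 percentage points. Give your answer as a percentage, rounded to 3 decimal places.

Periodic yield y = 0.00975. Modified duration first:
  t   CF        PV=CF/(1+0.00975)^t    t·PV
  1        55.00        54.4689        54.4689
  2        55.00        53.9430       107.8860
  3        55.00        53.4221       160.2664
  4        55.00        52.9063       211.6251
  5        55.00        52.3954       261.9771
  6        55.00        51.8895       311.3370
  7        55.00        51.3885       359.7193
  8     2,055.00     1,901.5201    15,212.1612
  Σ                  2,271.9339    16,679.4410
P = 2,271.9339; D_Mac = 7.34152 half-year periods = 3.67076 yrs; D_mod = 3.67076/(1+0.00975) = 3.63531 yrs.
ΔP/P ≈ -D_mod · Δy = -3.63531 × (-0.014) = +0.050894 = +5.0894%.

+5.089%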